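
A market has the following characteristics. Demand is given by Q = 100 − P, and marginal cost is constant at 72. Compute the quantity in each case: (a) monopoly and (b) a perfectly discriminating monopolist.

Monopoly: Q = 14; Perfect PD: Q = 28

Inverting demand: P = 100 − Q.
The monopolist equates marginal revenue to marginal cost: 100 − 2Q = 72, so Q = 14. From demand, P = 86.
A perfectly discriminating monopolist sells every unit with P(Q) ≥ MC(Q), so output equals the competitive quantity Q = 28. Each buyer pays their reservation price, so CS = 0 and the firm captures all surplus.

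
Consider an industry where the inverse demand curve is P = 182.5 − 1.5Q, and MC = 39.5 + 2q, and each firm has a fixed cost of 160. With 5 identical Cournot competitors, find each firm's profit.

π_i = 262.5

With 5 symmetric Cournot firms, each firm's FOC gives 182.5 − 9q = 39.5 + 2q, so q = 13, Q = 5·13 = 65, and P = 85.
Each firm's profit = 85·13 − (39.5·13 + ½·2·13²) − 160 = 262.5.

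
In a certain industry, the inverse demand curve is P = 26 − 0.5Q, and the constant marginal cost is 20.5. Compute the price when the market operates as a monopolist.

Monopoly sets MR = MC: 26 − Q = 20.5 ⇒ Q = 5.5, P = 26 − 0.5·5.5 = 23.25.

P = 23.25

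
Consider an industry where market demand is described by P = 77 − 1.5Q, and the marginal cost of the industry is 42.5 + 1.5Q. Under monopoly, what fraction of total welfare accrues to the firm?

PS/TS = 0.75

Monopoly sets MR = MC: 77 − 3Q = 42.5 + 1.5Q ⇒ Q = 23/3, P = 77 − 1.5·23/3 = 65.5.
CS = ½·(77 − 65.5)·23/3 = 529/12.
PS = P·Q − VC(Q) = 65.5·23/3 − (42.5·23/3 + ½·1.5·(23/3)²) = 132.25.
Share captured = PS/TS = 132.25/(529/3) = 0.75.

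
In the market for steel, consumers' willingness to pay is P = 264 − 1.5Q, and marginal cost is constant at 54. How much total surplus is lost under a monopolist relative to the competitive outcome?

DWL = 3675

Competitive firms price at marginal cost: P = 54, giving Q = 140.
The monopolist equates marginal revenue to marginal cost: 264 − 3Q = 54, so Q = 70. From demand, P = 159.
DWL is the triangle between Q = 70 and Q = 140: ½·(140 − 70)·(159 − 54) = 3675.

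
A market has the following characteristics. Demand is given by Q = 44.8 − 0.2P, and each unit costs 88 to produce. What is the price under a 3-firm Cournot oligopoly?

P = 122

Inverting demand: P = 224 − 5Q.
In a 3-firm Cournot equilibrium, symmetry and the first-order condition give q = (224 − 88)/(20) = 6.8. So Q = 20.4 and P = 122.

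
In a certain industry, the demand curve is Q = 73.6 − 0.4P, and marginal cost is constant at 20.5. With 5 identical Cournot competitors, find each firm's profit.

Inverting demand: P = 184 − 2.5Q.
In a 5-firm Cournot equilibrium, symmetry and the first-order condition give q = (184 − 20.5)/(15) = 10.9. So Q = 54.5 and P = 47.75.
Each firm's profit = (47.75 − 20.5)·10.9 = 297.025.

π_i = 297.025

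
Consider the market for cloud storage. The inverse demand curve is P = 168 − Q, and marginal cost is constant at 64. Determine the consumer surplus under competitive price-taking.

Perfect competition: P = MC = 64, so 168 − Q = 64 and Q = 104.
CS = ½·(168 − 64)·104 = 5408.

CS = 5408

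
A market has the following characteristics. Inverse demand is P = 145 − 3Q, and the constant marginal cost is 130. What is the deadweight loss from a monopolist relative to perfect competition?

DWL = 9.375

Competitive firms price at marginal cost: P = 130, giving Q = 5.
Monopoly sets MR = MC: 145 − 6Q = 130 ⇒ Q = 2.5, P = 145 − 3·2.5 = 137.5.
DWL is the triangle between Q = 2.5 and Q = 5: ½·(5 − 2.5)·(137.5 − 130) = 9.375.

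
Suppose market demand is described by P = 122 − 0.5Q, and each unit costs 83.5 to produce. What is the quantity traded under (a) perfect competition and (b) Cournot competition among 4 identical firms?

Perfect competition: P = MC = 83.5, so 122 − 0.5Q = 83.5 and Q = 77.
With 4 symmetric Cournot firms, each firm's FOC gives 122 − 2.5q = 83.5, so q = 15.4, Q = 4·15.4 = 61.6, and P = 91.2.

Competition: Q = 77; Cournot: Q = 61.6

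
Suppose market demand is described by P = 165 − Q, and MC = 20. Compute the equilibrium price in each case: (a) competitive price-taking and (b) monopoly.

Perfect competition: P = MC = 20, so 165 − Q = 20 and Q = 145.
The monopolist equates marginal revenue to marginal cost: 165 − 2Q = 20, so Q = 72.5. From demand, P = 92.5.

Competition: P = 20; Monopoly: P = 92.5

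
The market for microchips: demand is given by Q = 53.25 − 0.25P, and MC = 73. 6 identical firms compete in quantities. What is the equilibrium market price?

P = 93

Inverting demand: P = 213 − 4Q.
With 6 symmetric Cournot firms, each firm's FOC gives 213 − 28q = 73, so q = 5, Q = 6·5 = 30, and P = 93.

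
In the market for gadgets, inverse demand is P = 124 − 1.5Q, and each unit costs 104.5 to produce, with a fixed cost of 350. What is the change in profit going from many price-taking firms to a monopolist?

π rises by 63.375

Competitive firms price at marginal cost: P = 104.5, giving Q = 13.
Profit = (104.5 − 104.5)·13 − 350 = −350.
Monopoly sets MR = MC: 124 − 3Q = 104.5 ⇒ Q = 6.5, P = 124 − 1.5·6.5 = 114.25.
Profit = (114.25 − 104.5)·6.5 − 350 = −286.625.
Change in profit: −286.625 − −350 = 63.375.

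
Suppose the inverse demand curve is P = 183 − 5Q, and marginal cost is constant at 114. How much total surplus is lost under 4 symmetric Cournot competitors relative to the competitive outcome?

Under competition P = MC = 114, so Q = (183 − 114)/5 = 13.8.
Cournot with 4 identical firms: the symmetric best-response condition is 183 − 25q = 114. Each firm produces q = 2.76, total output Q = 11.04, price P = 127.8.
DWL is the triangle between Q = 11.04 and Q = 13.8: ½·(13.8 − 11.04)·(127.8 − 114) = 19.044.

DWL = 19.044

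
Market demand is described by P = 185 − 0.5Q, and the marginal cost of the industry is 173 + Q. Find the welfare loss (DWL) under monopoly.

DWL = 3

Under competition P = MC: 185 − 0.5Q = 173 + Q ⇒ Q = 8, P = 181.
Monopoly sets MR = MC: 185 − Q = 173 + Q ⇒ Q = 6, P = 185 − 0.5·6 = 182.
CS = ½·(185 − 181)·8 = 16; PS = (181·8 − 173·8 − ½·1·8²) = 32; TS = 48.
CS = ½·(185 − 182)·6 = 9; PS = (182·6 − 173·6 − ½·1·6²) = 36; TS = 45.
DWL = 48 − 45 = 3.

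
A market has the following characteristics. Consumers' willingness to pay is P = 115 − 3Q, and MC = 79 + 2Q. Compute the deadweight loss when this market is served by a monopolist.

Competitive equilibrium sets price equal to marginal cost: 115 − 3Q = 79 + 2Q, so Q = 7.2 and P = 93.4.
The monopolist equates marginal revenue to marginal cost: 115 − 6Q = 79 + 2Q, so Q = 4.5. From demand, P = 101.5.
CS = ½·(115 − 93.4)·7.2 = 77.76; PS = (93.4·7.2 − 79·7.2 − ½·2·7.2²) = 51.84; TS = 129.6.
CS = ½·(115 − 101.5)·4.5 = 30.375; PS = (101.5·4.5 − 79·4.5 − ½·2·4.5²) = 81; TS = 111.375.
DWL = 129.6 − 111.375 = 18.225.

DWL = 18.225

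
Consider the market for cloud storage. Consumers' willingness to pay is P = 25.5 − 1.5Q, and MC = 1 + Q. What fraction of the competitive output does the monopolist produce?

A monopolist chooses Q where MR = MC. MR = 25.5 − 3Q; setting this equal to 1 + Q gives Q = 6.125 and P = 261/16.
Competitive equilibrium sets price equal to marginal cost: 25.5 − 1.5Q = 1 + Q, so Q = 9.8 and P = 10.8.
Ratio Q_m/Q_c = 6.125/9.8 = 0.625.

Q_m/Q_c = 0.625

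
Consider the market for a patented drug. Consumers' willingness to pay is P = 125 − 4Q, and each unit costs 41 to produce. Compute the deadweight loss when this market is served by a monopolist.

DWL = 220.5

Perfect competition: P = MC = 41, so 125 − 4Q = 41 and Q = 21.
The monopolist equates marginal revenue to marginal cost: 125 − 8Q = 41, so Q = 10.5. From demand, P = 83.
DWL is the triangle between Q = 10.5 and Q = 21: ½·(21 − 10.5)·(83 − 41) = 220.5.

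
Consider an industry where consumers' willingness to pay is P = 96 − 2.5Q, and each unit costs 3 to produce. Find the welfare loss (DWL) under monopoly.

Competitive firms price at marginal cost: P = 3, giving Q = 37.2.
Monopoly sets MR = MC: 96 − 5Q = 3 ⇒ Q = 18.6, P = 96 − 2.5·18.6 = 49.5.
DWL is the triangle between Q = 18.6 and Q = 37.2: ½·(37.2 − 18.6)·(49.5 − 3) = 432.45.

DWL = 432.45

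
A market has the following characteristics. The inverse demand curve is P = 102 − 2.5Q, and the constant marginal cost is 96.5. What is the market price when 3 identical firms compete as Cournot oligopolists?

P = 97.875

With 3 symmetric Cournot firms, each firm's FOC gives 102 − 10q = 96.5, so q = 0.55, Q = 3·0.55 = 1.65, and P = 97.875.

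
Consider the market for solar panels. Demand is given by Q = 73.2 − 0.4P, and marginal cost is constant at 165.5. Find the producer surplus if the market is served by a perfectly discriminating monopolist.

PS = 61.25

Inverting demand: P = 183 − 2.5Q.
A perfectly discriminating monopolist sells every unit with P(Q) ≥ MC(Q), so output equals the competitive quantity Q = 7. Each buyer pays their reservation price, so CS = 0 and the firm captures all surplus.
PS = ½·(183 − 165.5)·7 = 61.25.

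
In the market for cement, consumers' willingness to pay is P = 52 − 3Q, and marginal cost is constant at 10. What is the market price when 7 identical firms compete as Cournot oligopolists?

Cournot with 7 identical firms: the symmetric best-response condition is 52 − 24q = 10. Each firm produces q = 1.75, total output Q = 12.25, price P = 15.25.

P = 15.25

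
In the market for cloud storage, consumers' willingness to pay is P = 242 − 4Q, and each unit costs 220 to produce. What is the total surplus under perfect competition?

Under competition P = MC = 220, so Q = (242 − 220)/4 = 5.5.
CS = ½·(242 − 220)·5.5 = 60.5; PS = (220 − 220)·5.5 = 0; TS = 60.5.

TS = 60.5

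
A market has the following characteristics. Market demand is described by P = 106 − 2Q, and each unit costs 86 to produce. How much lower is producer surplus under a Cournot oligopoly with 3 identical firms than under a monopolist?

Monopoly sets MR = MC: 106 − 4Q = 86 ⇒ Q = 5, P = 106 − 2·5 = 96.
PS = (96 − 86)·5 = 50.
With 3 symmetric Cournot firms, each firm's FOC gives 106 − 8q = 86, so q = 2.5, Q = 3·2.5 = 7.5, and P = 91.
PS = (91 − 86)·7.5 = 37.5.
Change in producer surplus: 37.5 − 50 = −12.5.

Producer surplus falls by 12.5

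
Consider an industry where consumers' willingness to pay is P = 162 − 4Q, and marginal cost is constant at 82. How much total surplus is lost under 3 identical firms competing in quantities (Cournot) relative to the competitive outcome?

Competitive firms price at marginal cost: P = 82, giving Q = 20.
In a 3-firm Cournot equilibrium, symmetry and the first-order condition give q = (162 − 82)/(16) = 5. So Q = 15 and P = 102.
DWL is the triangle between Q = 15 and Q = 20: ½·(20 − 15)·(102 − 82) = 50.

DWL = 50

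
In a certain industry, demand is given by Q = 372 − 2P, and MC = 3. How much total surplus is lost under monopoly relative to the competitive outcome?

DWL = 8372.25

Inverting demand: P = 186 − 0.5Q.
Competitive firms price at marginal cost: P = 3, giving Q = 366.
A monopolist chooses Q where MR = MC. MR = 186 − Q; setting this equal to 3 gives Q = 183 and P = 94.5.
DWL is the triangle between Q = 183 and Q = 366: ½·(366 − 183)·(94.5 − 3) = 8372.25.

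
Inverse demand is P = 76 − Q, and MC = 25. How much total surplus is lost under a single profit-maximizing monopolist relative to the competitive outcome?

DWL = 325.125

Under competition P = MC = 25, so Q = (76 − 25)/1 = 51.
Monopoly sets MR = MC: 76 − 2Q = 25 ⇒ Q = 25.5, P = 76 − 25.5 = 50.5.
DWL is the triangle between Q = 25.5 and Q = 51: ½·(51 − 25.5)·(50.5 − 25) = 325.125.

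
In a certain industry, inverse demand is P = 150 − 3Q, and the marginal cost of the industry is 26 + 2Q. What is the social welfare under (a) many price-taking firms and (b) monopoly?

Competitive equilibrium sets price equal to marginal cost: 150 − 3Q = 26 + 2Q, so Q = 24.8 and P = 75.6.
CS = ½·(150 − 75.6)·24.8 = 922.56; PS = (75.6·24.8 − 26·24.8 − ½·2·24.8²) = 615.04; TS = 1537.6.
A monopolist chooses Q where MR = MC. MR = 150 − 6Q; setting this equal to 26 + 2Q gives Q = 15.5 and P = 103.5.
CS = ½·(150 − 103.5)·15.5 = 360.375; PS = (103.5·15.5 − 26·15.5 − ½·2·15.5²) = 961; TS = 1321.375.

Competition: TS = 1537.6; Monopoly: TS = 1321.375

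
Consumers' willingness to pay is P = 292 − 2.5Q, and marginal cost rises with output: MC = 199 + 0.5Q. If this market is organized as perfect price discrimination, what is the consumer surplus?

CS = 0

A perfectly discriminating monopolist sells every unit with P(Q) ≥ MC(Q), so output equals the competitive quantity Q = 31. Each buyer pays their reservation price, so CS = 0 and the firm captures all surplus.
CS = 0.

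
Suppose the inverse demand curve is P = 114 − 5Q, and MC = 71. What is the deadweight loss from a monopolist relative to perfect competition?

Under competition P = MC = 71, so Q = (114 − 71)/5 = 8.6.
Monopoly sets MR = MC: 114 − 10Q = 71 ⇒ Q = 4.3, P = 114 − 5·4.3 = 92.5.
DWL is the triangle between Q = 4.3 and Q = 8.6: ½·(8.6 − 4.3)·(92.5 − 71) = 46.225.

DWL = 46.225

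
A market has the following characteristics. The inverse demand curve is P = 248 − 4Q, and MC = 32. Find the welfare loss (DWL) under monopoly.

DWL = 1458

Under competition P = MC = 32, so Q = (248 − 32)/4 = 54.
A monopolist chooses Q where MR = MC. MR = 248 − 8Q; setting this equal to 32 gives Q = 27 and P = 140.
DWL is the triangle between Q = 27 and Q = 54: ½·(54 − 27)·(140 − 32) = 1458.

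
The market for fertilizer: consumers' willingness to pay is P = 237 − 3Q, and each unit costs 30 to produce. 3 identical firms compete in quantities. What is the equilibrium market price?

P = 81.75

In a 3-firm Cournot equilibrium, symmetry and the first-order condition give q = (237 − 30)/(12) = 17.25. So Q = 51.75 and P = 81.75.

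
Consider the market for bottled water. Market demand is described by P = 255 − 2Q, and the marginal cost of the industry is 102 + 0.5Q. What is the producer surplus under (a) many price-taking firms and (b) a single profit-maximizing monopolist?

Competition: PS = 936.36; Monopoly: PS = 2601

Competitive equilibrium sets price equal to marginal cost: 255 − 2Q = 102 + 0.5Q, so Q = 61.2 and P = 132.6.
PS = P·Q − VC(Q) = 132.6·61.2 − (102·61.2 + ½·0.5·61.2²) = 936.36.
Monopoly sets MR = MC: 255 − 4Q = 102 + 0.5Q ⇒ Q = 34, P = 255 − 2·34 = 187.
PS = P·Q − VC(Q) = 187·34 − (102·34 + ½·0.5·34²) = 2601.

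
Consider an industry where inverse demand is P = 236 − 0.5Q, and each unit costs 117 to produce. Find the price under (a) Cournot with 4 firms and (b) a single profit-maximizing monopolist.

In a 4-firm Cournot equilibrium, symmetry and the first-order condition give q = (236 − 117)/(2.5) = 47.6. So Q = 190.4 and P = 140.8.
The monopolist equates marginal revenue to marginal cost: 236 − Q = 117, so Q = 119. From demand, P = 176.5.

Cournot: P = 140.8; Monopoly: P = 176.5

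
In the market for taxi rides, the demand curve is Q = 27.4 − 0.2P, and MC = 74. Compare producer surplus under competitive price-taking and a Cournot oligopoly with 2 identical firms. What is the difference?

Inverting demand: P = 137 − 5Q.
Perfect competition: P = MC = 74, so 137 − 5Q = 74 and Q = 12.6.
PS = (74 − 74)·12.6 = 0.
Cournot with 2 identical firms: the symmetric best-response condition is 137 − 15q = 74. Each firm produces q = 4.2, total output Q = 8.4, price P = 95.
PS = (95 − 74)·8.4 = 176.4.
Change in producer surplus: 176.4 − 0 = 176.4.

PS rises by 176.4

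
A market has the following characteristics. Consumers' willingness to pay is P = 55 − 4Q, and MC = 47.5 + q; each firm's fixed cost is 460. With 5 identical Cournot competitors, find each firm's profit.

In a 5-firm Cournot equilibrium, symmetry and the first-order condition give q = (55 − 47.5)/(25) = 0.3. So Q = 1.5 and P = 49.
Each firm's profit = 49·0.3 − (47.5·0.3 + ½·1·0.3²) − 460 = −459.595.

π_i = −459.595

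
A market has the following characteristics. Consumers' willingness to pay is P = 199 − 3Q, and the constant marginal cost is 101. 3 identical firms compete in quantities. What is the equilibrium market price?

P = 125.5

Cournot with 3 identical firms: the symmetric best-response condition is 199 − 12q = 101. Each firm produces q = 49/6, total output Q = 24.5, price P = 125.5.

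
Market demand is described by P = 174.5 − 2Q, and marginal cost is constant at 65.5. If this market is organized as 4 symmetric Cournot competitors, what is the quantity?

With 4 symmetric Cournot firms, each firm's FOC gives 174.5 − 10q = 65.5, so q = 10.9, Q = 4·10.9 = 43.6, and P = 87.3.

Q = 43.6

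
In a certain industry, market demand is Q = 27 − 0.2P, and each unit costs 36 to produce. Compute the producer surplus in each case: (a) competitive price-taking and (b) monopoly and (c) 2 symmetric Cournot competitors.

Competition: PS = 0; Monopoly: PS = 490.05; Cournot: PS = 435.6

Inverting demand: P = 135 − 5Q.
Competitive firms price at marginal cost: P = 36, giving Q = 19.8.
PS = (36 − 36)·19.8 = 0.
A monopolist chooses Q where MR = MC. MR = 135 − 10Q; setting this equal to 36 gives Q = 9.9 and P = 85.5.
PS = (85.5 − 36)·9.9 = 490.05.
Cournot with 2 identical firms: the symmetric best-response condition is 135 − 15q = 36. Each firm produces q = 6.6, total output Q = 13.2, price P = 69.
PS = (69 − 36)·13.2 = 435.6.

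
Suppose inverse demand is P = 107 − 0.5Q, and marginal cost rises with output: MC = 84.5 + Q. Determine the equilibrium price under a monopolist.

P = 101.375

Monopoly sets MR = MC: 107 − Q = 84.5 + Q ⇒ Q = 11.25, P = 107 − 0.5·11.25 = 101.375.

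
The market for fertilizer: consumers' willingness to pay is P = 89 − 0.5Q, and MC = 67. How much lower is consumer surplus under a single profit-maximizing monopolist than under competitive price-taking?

Consumer surplus falls by 363

Perfect competition: P = MC = 67, so 89 − 0.5Q = 67 and Q = 44.
CS = ½·(89 − 67)·44 = 484.
A monopolist chooses Q where MR = MC. MR = 89 − Q; setting this equal to 67 gives Q = 22 and P = 78.
CS = ½·(89 − 78)·22 = 121.
Change in consumer surplus: 121 − 484 = −363.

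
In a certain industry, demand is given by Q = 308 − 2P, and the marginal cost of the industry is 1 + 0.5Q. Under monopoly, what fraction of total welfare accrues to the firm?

Inverting demand: P = 154 − 0.5Q.
A monopolist chooses Q where MR = MC. MR = 154 − Q; setting this equal to 1 + 0.5Q gives Q = 102 and P = 103.
CS = ½·(154 − 103)·102 = 2601.
PS = P·Q − VC(Q) = 103·102 − (1·102 + ½·0.5·102²) = 7803.
Share captured = PS/TS = 7803/10404 = 0.75.

PS/TS = 0.75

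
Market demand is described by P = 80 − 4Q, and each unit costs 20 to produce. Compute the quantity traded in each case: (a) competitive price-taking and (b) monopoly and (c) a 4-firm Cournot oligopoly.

Under competition P = MC = 20, so Q = (80 − 20)/4 = 15.
The monopolist equates marginal revenue to marginal cost: 80 − 8Q = 20, so Q = 7.5. From demand, P = 50.
Cournot with 4 identical firms: the symmetric best-response condition is 80 − 20q = 20. Each firm produces q = 3, total output Q = 12, price P = 32.

Competition: Q = 15; Monopoly: Q = 7.5; Cournot: Q = 12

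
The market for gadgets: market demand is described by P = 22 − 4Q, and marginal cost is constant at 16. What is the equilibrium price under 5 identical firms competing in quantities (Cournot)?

P = 17

With 5 symmetric Cournot firms, each firm's FOC gives 22 − 24q = 16, so q = 0.25, Q = 5·0.25 = 1.25, and P = 17.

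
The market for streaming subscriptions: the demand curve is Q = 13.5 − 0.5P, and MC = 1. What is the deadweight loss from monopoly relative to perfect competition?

DWL = 42.25

Inverting demand: P = 27 − 2Q.
Perfect competition: P = MC = 1, so 27 − 2Q = 1 and Q = 13.
A monopolist chooses Q where MR = MC. MR = 27 − 4Q; setting this equal to 1 gives Q = 6.5 and P = 14.
DWL is the triangle between Q = 6.5 and Q = 13: ½·(13 − 6.5)·(14 − 1) = 42.25.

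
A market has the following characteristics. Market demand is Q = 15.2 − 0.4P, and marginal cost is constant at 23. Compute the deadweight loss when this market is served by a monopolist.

Inverting demand: P = 38 − 2.5Q.
Under competition P = MC = 23, so Q = (38 − 23)/2.5 = 6.
The monopolist equates marginal revenue to marginal cost: 38 − 5Q = 23, so Q = 3. From demand, P = 30.5.
DWL is the triangle between Q = 3 and Q = 6: ½·(6 − 3)·(30.5 − 23) = 11.25.

DWL = 11.25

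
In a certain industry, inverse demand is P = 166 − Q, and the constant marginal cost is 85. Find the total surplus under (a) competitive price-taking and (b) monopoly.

Perfect competition: P = MC = 85, so 166 − Q = 85 and Q = 81.
CS = ½·(166 − 85)·81 = 3280.5; PS = (85 − 85)·81 = 0; TS = 3280.5.
Monopoly sets MR = MC: 166 − 2Q = 85 ⇒ Q = 40.5, P = 166 − 40.5 = 125.5.
CS = ½·(166 − 125.5)·40.5 = 820.125; PS = (125.5 − 85)·40.5 = 1640.25; TS = 2460.375.

Competition: TS = 3280.5; Monopoly: TS = 2460.375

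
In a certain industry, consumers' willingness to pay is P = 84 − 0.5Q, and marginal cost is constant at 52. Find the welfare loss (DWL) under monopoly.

Competitive firms price at marginal cost: P = 52, giving Q = 64.
A monopolist chooses Q where MR = MC. MR = 84 − Q; setting this equal to 52 gives Q = 32 and P = 68.
DWL is the triangle between Q = 32 and Q = 64: ½·(64 − 32)·(68 − 52) = 256.

DWL = 256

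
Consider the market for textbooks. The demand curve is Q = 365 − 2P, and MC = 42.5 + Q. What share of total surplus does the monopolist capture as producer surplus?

PS/TS = 0.8

Inverting demand: P = 182.5 − 0.5Q.
A monopolist chooses Q where MR = MC. MR = 182.5 − Q; setting this equal to 42.5 + Q gives Q = 70 and P = 147.5.
CS = ½·(182.5 − 147.5)·70 = 1225.
PS = P·Q − VC(Q) = 147.5·70 − (42.5·70 + ½·1·70²) = 4900.
Share captured = PS/TS = 4900/6125 = 0.8.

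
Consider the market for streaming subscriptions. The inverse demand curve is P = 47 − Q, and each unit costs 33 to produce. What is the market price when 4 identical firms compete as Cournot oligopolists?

In a 4-firm Cournot equilibrium, symmetry and the first-order condition give q = (47 − 33)/(5) = 2.8. So Q = 11.2 and P = 35.8.

P = 35.8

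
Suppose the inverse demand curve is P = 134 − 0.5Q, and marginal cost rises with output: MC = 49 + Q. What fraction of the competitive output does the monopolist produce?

Q_m/Q_c = 0.75

The monopolist equates marginal revenue to marginal cost: 134 − Q = 49 + Q, so Q = 42.5. From demand, P = 112.75.
Under competition P = MC: 134 − 0.5Q = 49 + Q ⇒ Q = 170/3, P = 317/3.
Ratio Q_m/Q_c = 42.5/(170/3) = 0.75.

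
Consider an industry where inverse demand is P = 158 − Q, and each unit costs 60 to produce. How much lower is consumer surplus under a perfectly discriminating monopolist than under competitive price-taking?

Perfect competition: P = MC = 60, so 158 − Q = 60 and Q = 98.
CS = ½·(158 − 60)·98 = 4802.
Under first-degree price discrimination the firm charges each unit its demand price and produces up to where P = MC, i.e. Q = 98. Consumer surplus is zero; producer surplus equals total surplus.
CS = 0.
Change in consumer surplus: 0 − 4802 = −4802.

Consumer surplus falls by 4802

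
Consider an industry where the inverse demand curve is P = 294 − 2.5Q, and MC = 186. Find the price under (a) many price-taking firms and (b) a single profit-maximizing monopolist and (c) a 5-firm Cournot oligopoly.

Competition: P = 186; Monopoly: P = 240; Cournot: P = 204

Perfect competition: P = MC = 186, so 294 − 2.5Q = 186 and Q = 43.2.
Monopoly sets MR = MC: 294 − 5Q = 186 ⇒ Q = 21.6, P = 294 − 2.5·21.6 = 240.
Cournot with 5 identical firms: the symmetric best-response condition is 294 − 15q = 186. Each firm produces q = 7.2, total output Q = 36, price P = 204.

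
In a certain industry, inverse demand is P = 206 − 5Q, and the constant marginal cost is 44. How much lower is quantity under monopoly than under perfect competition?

Q falls by 16.2

Competitive firms price at marginal cost: P = 44, giving Q = 32.4.
The monopolist equates marginal revenue to marginal cost: 206 − 10Q = 44, so Q = 16.2. From demand, P = 125.
Change in quantity: 16.2 − 32.4 = −16.2.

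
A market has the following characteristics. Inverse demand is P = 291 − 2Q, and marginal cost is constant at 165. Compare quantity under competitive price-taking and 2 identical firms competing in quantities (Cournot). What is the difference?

Quantity falls by 21

Competitive firms price at marginal cost: P = 165, giving Q = 63.
With 2 symmetric Cournot firms, each firm's FOC gives 291 − 6q = 165, so q = 21, Q = 2·21 = 42, and P = 207.
Change in quantity: 42 − 63 = −21.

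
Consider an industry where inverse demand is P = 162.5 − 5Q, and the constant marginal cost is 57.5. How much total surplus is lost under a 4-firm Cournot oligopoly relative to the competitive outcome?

DWL = 44.1

Under competition P = MC = 57.5, so Q = (162.5 − 57.5)/5 = 21.
In a 4-firm Cournot equilibrium, symmetry and the first-order condition give q = (162.5 − 57.5)/(25) = 4.2. So Q = 16.8 and P = 78.5.
DWL is the triangle between Q = 16.8 and Q = 21: ½·(21 − 16.8)·(78.5 − 57.5) = 44.1.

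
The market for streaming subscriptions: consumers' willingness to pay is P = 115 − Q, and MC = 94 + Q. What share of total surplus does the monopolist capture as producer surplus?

The monopolist equates marginal revenue to marginal cost: 115 − 2Q = 94 + Q, so Q = 7. From demand, P = 108.
CS = ½·(115 − 108)·7 = 24.5.
PS = P·Q − VC(Q) = 108·7 − (94·7 + ½·1·7²) = 73.5.
Share captured = PS/TS = 73.5/98 = 0.75.

PS/TS = 0.75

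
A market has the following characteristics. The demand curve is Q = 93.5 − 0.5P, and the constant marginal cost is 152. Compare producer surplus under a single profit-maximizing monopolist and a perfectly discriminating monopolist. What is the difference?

Inverting demand: P = 187 − 2Q.
Monopoly sets MR = MC: 187 − 4Q = 152 ⇒ Q = 8.75, P = 187 − 2·8.75 = 169.5.
PS = (169.5 − 152)·8.75 = 153.125.
A perfectly discriminating monopolist sells every unit with P(Q) ≥ MC(Q), so output equals the competitive quantity Q = 17.5. Each buyer pays their reservation price, so CS = 0 and the firm captures all surplus.
PS = ½·(187 − 152)·17.5 = 306.25.
Change in producer surplus: 306.25 − 153.125 = 153.125.

Producer surplus rises by 153.125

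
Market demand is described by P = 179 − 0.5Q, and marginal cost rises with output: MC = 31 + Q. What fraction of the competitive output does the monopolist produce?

A monopolist chooses Q where MR = MC. MR = 179 − Q; setting this equal to 31 + Q gives Q = 74 and P = 142.
Competitive equilibrium sets price equal to marginal cost: 179 − 0.5Q = 31 + Q, so Q = 296/3 and P = 389/3.
Ratio Q_m/Q_c = 74/(296/3) = 0.75.

Q_m/Q_c = 0.75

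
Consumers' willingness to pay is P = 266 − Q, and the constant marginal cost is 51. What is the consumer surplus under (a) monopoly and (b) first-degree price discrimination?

Monopoly: CS = 5778.125; Perfect PD: CS = 0

Monopoly sets MR = MC: 266 − 2Q = 51 ⇒ Q = 107.5, P = 266 − 107.5 = 158.5.
CS = ½·(266 − 158.5)·107.5 = 5778.125.
Under first-degree price discrimination the firm charges each unit its demand price and produces up to where P = MC, i.e. Q = 215. Consumer surplus is zero; producer surplus equals total surplus.
CS = 0.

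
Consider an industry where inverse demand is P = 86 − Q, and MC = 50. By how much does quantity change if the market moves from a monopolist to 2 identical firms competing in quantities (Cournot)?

The monopolist equates marginal revenue to marginal cost: 86 − 2Q = 50, so Q = 18. From demand, P = 68.
With 2 symmetric Cournot firms, each firm's FOC gives 86 − 3q = 50, so q = 12, Q = 2·12 = 24, and P = 62.
Change in quantity: 24 − 18 = 6.

Quantity rises by 6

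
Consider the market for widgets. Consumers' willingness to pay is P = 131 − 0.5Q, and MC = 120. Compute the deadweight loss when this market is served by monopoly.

DWL = 30.25

Under competition P = MC = 120, so Q = (131 − 120)/0.5 = 22.
Monopoly sets MR = MC: 131 − Q = 120 ⇒ Q = 11, P = 131 − 0.5·11 = 125.5.
DWL is the triangle between Q = 11 and Q = 22: ½·(22 − 11)·(125.5 − 120) = 30.25.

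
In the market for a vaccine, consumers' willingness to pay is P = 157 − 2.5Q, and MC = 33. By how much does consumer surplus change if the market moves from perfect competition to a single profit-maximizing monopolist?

Perfect competition: P = MC = 33, so 157 − 2.5Q = 33 and Q = 49.6.
CS = ½·(157 − 33)·49.6 = 3075.2.
Monopoly sets MR = MC: 157 − 5Q = 33 ⇒ Q = 24.8, P = 157 − 2.5·24.8 = 95.
CS = ½·(157 − 95)·24.8 = 768.8.
Change in consumer surplus: 768.8 − 3075.2 = −2306.4.

Consumer surplus falls by 2306.4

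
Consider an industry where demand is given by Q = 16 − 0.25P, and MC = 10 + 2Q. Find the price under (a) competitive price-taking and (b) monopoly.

Competition: P = 28; Monopoly: P = 42.4

Inverting demand: P = 64 − 4Q.
Under competition P = MC: 64 − 4Q = 10 + 2Q ⇒ Q = 9, P = 28.
Monopoly sets MR = MC: 64 − 8Q = 10 + 2Q ⇒ Q = 5.4, P = 64 − 4·5.4 = 42.4.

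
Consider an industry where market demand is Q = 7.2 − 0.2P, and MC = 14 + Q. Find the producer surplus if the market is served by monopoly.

PS = 22

Inverting demand: P = 36 − 5Q.
The monopolist equates marginal revenue to marginal cost: 36 − 10Q = 14 + Q, so Q = 2. From demand, P = 26.
PS = P·Q − VC(Q) = 26·2 − (14·2 + ½·1·2²) = 22.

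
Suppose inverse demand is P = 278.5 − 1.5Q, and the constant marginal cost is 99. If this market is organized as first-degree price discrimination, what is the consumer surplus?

A perfectly discriminating monopolist sells every unit with P(Q) ≥ MC(Q), so output equals the competitive quantity Q = 359/3. Each buyer pays their reservation price, so CS = 0 and the firm captures all surplus.
CS = 0.

CS = 0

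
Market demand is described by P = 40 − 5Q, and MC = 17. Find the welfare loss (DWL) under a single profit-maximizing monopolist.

Under competition P = MC = 17, so Q = (40 − 17)/5 = 4.6.
A monopolist chooses Q where MR = MC. MR = 40 − 10Q; setting this equal to 17 gives Q = 2.3 and P = 28.5.
DWL is the triangle between Q = 2.3 and Q = 4.6: ½·(4.6 − 2.3)·(28.5 − 17) = 13.225.

DWL = 13.225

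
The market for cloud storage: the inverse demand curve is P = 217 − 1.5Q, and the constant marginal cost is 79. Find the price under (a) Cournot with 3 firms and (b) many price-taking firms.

Cournot: P = 113.5; Competition: P = 79

In a 3-firm Cournot equilibrium, symmetry and the first-order condition give q = (217 − 79)/(6) = 23. So Q = 69 and P = 113.5.
Perfect competition: P = MC = 79, so 217 − 1.5Q = 79 and Q = 92.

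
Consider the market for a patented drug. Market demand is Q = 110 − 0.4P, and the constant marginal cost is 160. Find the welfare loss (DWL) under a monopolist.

Inverting demand: P = 275 − 2.5Q.
Competitive firms price at marginal cost: P = 160, giving Q = 46.
The monopolist equates marginal revenue to marginal cost: 275 − 5Q = 160, so Q = 23. From demand, P = 217.5.
DWL is the triangle between Q = 23 and Q = 46: ½·(46 − 23)·(217.5 − 160) = 661.25.

DWL = 661.25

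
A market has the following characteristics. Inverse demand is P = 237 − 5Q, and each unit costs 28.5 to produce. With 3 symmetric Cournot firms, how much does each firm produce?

q_i = 10.425

Cournot with 3 identical firms: the symmetric best-response condition is 237 − 20q = 28.5. Each firm produces q = 10.425, total output Q = 31.275, price P = 80.625.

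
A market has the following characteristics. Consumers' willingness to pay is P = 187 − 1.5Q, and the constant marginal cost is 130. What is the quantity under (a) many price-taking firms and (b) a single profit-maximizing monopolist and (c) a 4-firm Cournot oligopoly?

Perfect competition: P = MC = 130, so 187 − 1.5Q = 130 and Q = 38.
A monopolist chooses Q where MR = MC. MR = 187 − 3Q; setting this equal to 130 gives Q = 19 and P = 158.5.
Cournot with 4 identical firms: the symmetric best-response condition is 187 − 7.5q = 130. Each firm produces q = 7.6, total output Q = 30.4, price P = 141.4.

Competition: Q = 38; Monopoly: Q = 19; Cournot: Q = 30.4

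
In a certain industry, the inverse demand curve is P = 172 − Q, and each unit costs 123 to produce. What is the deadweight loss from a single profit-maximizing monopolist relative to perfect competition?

DWL = 300.125

Perfect competition: P = MC = 123, so 172 − Q = 123 and Q = 49.
A monopolist chooses Q where MR = MC. MR = 172 − 2Q; setting this equal to 123 gives Q = 24.5 and P = 147.5.
DWL is the triangle between Q = 24.5 and Q = 49: ½·(49 − 24.5)·(147.5 − 123) = 300.125.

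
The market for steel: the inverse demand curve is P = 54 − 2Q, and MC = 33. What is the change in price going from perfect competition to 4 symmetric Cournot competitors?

P rises by 4.2

Competitive firms price at marginal cost: P = 33, giving Q = 10.5.
Cournot with 4 identical firms: the symmetric best-response condition is 54 − 10q = 33. Each firm produces q = 2.1, total output Q = 8.4, price P = 37.2.
Change in price: 37.2 − 33 = 4.2.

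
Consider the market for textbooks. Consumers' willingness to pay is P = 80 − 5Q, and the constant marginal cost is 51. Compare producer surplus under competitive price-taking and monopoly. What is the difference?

Producer surplus rises by 42.05

Under competition P = MC = 51, so Q = (80 − 51)/5 = 5.8.
PS = (51 − 51)·5.8 = 0.
A monopolist chooses Q where MR = MC. MR = 80 − 10Q; setting this equal to 51 gives Q = 2.9 and P = 65.5.
PS = (65.5 − 51)·2.9 = 42.05.
Change in producer surplus: 42.05 − 0 = 42.05.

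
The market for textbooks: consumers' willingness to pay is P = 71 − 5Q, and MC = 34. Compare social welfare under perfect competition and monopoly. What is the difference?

Competitive firms price at marginal cost: P = 34, giving Q = 7.4.
CS = ½·(71 − 34)·7.4 = 136.9; PS = (34 − 34)·7.4 = 0; TS = 136.9.
The monopolist equates marginal revenue to marginal cost: 71 − 10Q = 34, so Q = 3.7. From demand, P = 52.5.
CS = ½·(71 − 52.5)·3.7 = 34.225; PS = (52.5 − 34)·3.7 = 68.45; TS = 102.675.
Change in social welfare: 102.675 − 136.9 = −34.225.

Social welfare falls by 34.225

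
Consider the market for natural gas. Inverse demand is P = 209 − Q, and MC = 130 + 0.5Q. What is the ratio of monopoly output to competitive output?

Monopoly sets MR = MC: 209 − 2Q = 130 + 0.5Q ⇒ Q = 31.6, P = 209 − 31.6 = 177.4.
Competitive equilibrium sets price equal to marginal cost: 209 − Q = 130 + 0.5Q, so Q = 158/3 and P = 469/3.
Ratio Q_m/Q_c = 31.6/(158/3) = 0.6.

Q_m/Q_c = 0.6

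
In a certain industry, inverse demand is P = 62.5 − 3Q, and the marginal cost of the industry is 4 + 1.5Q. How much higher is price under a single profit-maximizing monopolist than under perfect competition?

Price rises by 15.6

Under competition P = MC: 62.5 − 3Q = 4 + 1.5Q ⇒ Q = 13, P = 23.5.
A monopolist chooses Q where MR = MC. MR = 62.5 − 6Q; setting this equal to 4 + 1.5Q gives Q = 7.8 and P = 39.1.
Change in price: 39.1 − 23.5 = 15.6.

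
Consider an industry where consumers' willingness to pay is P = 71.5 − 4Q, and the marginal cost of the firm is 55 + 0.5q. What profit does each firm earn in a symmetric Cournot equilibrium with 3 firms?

Cournot with 3 identical firms: the symmetric best-response condition is 71.5 − 16q = 55 + 0.5q. Each firm produces q = 1, total output Q = 3, price P = 59.5.
Each firm's profit = 59.5·1 − (55·1 + ½·0.5·1²) = 4.25.

π_i = 4.25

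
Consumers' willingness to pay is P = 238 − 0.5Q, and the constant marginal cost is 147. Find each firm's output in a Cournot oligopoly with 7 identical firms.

q_i = 22.75

With 7 symmetric Cournot firms, each firm's FOC gives 238 − 4q = 147, so q = 22.75, Q = 7·22.75 = 159.25, and P = 158.375.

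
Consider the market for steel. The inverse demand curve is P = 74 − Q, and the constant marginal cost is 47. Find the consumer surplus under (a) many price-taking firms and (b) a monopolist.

Competitive firms price at marginal cost: P = 47, giving Q = 27.
CS = ½·(74 − 47)·27 = 364.5.
Monopoly sets MR = MC: 74 − 2Q = 47 ⇒ Q = 13.5, P = 74 − 13.5 = 60.5.
CS = ½·(74 − 60.5)·13.5 = 91.125.

Competition: CS = 364.5; Monopoly: CS = 91.125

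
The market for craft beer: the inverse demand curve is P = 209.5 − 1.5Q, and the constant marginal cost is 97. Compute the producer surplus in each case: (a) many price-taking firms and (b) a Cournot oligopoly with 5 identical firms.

Competition: PS = 0; Cournot: PS = 1171.875

Perfect competition: P = MC = 97, so 209.5 − 1.5Q = 97 and Q = 75.
PS = (97 − 97)·75 = 0.
In a 5-firm Cournot equilibrium, symmetry and the first-order condition give q = (209.5 − 97)/(9) = 12.5. So Q = 62.5 and P = 115.75.
PS = (115.75 − 97)·62.5 = 1171.875.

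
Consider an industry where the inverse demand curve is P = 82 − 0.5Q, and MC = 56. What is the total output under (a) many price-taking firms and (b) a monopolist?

Competition: Q = 52; Monopoly: Q = 26

Under competition P = MC = 56, so Q = (82 − 56)/0.5 = 52.
The monopolist equates marginal revenue to marginal cost: 82 − Q = 56, so Q = 26. From demand, P = 69.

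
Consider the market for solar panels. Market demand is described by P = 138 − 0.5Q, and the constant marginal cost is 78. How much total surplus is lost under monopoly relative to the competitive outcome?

Under competition P = MC = 78, so Q = (138 − 78)/0.5 = 120.
Monopoly sets MR = MC: 138 − Q = 78 ⇒ Q = 60, P = 138 − 0.5·60 = 108.
DWL is the triangle between Q = 60 and Q = 120: ½·(120 − 60)·(108 − 78) = 900.

DWL = 900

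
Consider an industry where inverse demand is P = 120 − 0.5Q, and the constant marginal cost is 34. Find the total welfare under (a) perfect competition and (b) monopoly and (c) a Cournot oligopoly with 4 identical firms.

Competition: TS = 7396; Monopoly: TS = 5547; Cournot: TS = 7100.16

Under competition P = MC = 34, so Q = (120 − 34)/0.5 = 172.
CS = ½·(120 − 34)·172 = 7396; PS = (34 − 34)·172 = 0; TS = 7396.
Monopoly sets MR = MC: 120 − Q = 34 ⇒ Q = 86, P = 120 − 0.5·86 = 77.
CS = ½·(120 − 77)·86 = 1849; PS = (77 − 34)·86 = 3698; TS = 5547.
Cournot with 4 identical firms: the symmetric best-response condition is 120 − 2.5q = 34. Each firm produces q = 34.4, total output Q = 137.6, price P = 51.2.
CS = ½·(120 − 51.2)·137.6 = 4733.44; PS = (51.2 − 34)·137.6 = 2366.72; TS = 7100.16.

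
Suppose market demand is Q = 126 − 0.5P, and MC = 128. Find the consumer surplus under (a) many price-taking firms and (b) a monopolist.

Competition: CS = 3844; Monopoly: CS = 961

Inverting demand: P = 252 − 2Q.
Perfect competition: P = MC = 128, so 252 − 2Q = 128 and Q = 62.
CS = ½·(252 − 128)·62 = 3844.
The monopolist equates marginal revenue to marginal cost: 252 − 4Q = 128, so Q = 31. From demand, P = 190.
CS = ½·(252 − 190)·31 = 961.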